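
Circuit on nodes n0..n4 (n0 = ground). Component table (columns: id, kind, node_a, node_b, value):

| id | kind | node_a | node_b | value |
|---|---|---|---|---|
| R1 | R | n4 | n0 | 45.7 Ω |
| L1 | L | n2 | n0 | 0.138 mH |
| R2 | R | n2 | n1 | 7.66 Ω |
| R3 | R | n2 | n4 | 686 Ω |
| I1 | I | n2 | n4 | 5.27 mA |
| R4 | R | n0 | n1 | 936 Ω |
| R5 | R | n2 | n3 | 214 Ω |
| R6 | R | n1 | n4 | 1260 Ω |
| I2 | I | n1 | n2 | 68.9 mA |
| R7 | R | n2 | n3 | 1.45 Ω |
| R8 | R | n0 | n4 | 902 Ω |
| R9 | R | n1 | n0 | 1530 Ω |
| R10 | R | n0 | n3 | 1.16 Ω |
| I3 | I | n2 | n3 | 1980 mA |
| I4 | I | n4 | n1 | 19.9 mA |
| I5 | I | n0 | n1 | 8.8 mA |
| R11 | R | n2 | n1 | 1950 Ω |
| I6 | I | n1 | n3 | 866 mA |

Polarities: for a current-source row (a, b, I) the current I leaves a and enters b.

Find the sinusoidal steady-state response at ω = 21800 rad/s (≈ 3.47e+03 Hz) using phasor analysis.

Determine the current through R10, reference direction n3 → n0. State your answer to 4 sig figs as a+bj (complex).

Apply KCL at each of the 4 non-ground nodes and solve the resulting linear system.
Node n1: branches {R2, R4, R6, I2, R9, I4, I5, R11, I6} → V_1 = -9.032-1.920j
Node n2: branches {L1, R2, R3, I1, R5, I2, R7, I3, R11} → V_2 = -2.285-1.956j
Node n3: branches {R5, R7, R10, I3, I6} → V_3 = 0.8091-0.8727j
Node n4: branches {R1, R3, I1, R6, R8, I4} → V_4 = -0.9956-0.1734j

0.6975-0.7523j A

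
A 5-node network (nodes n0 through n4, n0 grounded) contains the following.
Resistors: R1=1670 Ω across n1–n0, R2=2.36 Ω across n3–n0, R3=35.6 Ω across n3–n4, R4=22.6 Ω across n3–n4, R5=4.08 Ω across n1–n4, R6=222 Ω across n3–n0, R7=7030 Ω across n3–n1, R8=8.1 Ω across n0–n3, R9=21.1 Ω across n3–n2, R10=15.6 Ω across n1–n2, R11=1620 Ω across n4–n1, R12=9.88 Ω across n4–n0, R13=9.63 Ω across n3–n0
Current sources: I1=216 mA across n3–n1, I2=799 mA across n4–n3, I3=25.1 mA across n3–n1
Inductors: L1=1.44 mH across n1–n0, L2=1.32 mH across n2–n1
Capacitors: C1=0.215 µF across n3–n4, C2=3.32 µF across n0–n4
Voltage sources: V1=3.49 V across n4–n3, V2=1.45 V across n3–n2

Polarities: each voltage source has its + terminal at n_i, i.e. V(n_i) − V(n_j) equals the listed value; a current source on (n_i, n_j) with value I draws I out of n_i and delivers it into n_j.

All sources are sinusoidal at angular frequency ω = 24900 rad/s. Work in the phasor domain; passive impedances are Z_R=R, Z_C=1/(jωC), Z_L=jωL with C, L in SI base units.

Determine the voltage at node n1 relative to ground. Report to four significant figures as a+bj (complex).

MNA unknowns: 4 node voltages V₁..V_4 plus 2 source currents (V1, V2)
R1: Y=0.0005988+0.000j on G[1,0]
I1: z[3]−=0.216, z[1]+=0.216
R2: Y=0.4237+0.000j on G[3,0]
R3: Y=0.02809+0.000j on G[3,4]
R4: Y=0.04425+0.000j on G[3,4]
L1: Y=0.000-0.02789j on G[1,0]
I2: z[4]−=0.799, z[3]+=0.799
R5: Y=0.2451+0.000j on G[1,4]
I3: z[3]−=0.0251, z[1]+=0.0251
R6: Y=0.004505+0.000j on G[3,0]
R7: Y=0.0001422+0.000j on G[3,1]
R8: Y=0.1235+0.000j on G[0,3]
R9: Y=0.04739+0.000j on G[3,2]
R10: Y=0.06410+0.000j on G[1,2]
R11: Y=0.0006173+0.000j on G[4,1]
R12: Y=0.1012+0.000j on G[4,0]
C1: Y=0.000+0.005353j on G[3,4]
R13: Y=0.1038+0.000j on G[3,0]
L2: Y=0.000-0.03042j on G[2,1]
C2: Y=0.000+0.08267j on G[0,4]
V1: row V4−V3=3.49, i_V1 at 4,3
V2: row V3−V2=1.45, i_V2 at 3,2
solve → V1=2.621+0.4554j, V2=-1.961-0.2292j, V3=-0.5107-0.2292j, V4=2.979-0.2292j
aux → i_V1=-1.460-0.07355j, i_V2=-0.3832+0.09550j

2.621+0.4554j V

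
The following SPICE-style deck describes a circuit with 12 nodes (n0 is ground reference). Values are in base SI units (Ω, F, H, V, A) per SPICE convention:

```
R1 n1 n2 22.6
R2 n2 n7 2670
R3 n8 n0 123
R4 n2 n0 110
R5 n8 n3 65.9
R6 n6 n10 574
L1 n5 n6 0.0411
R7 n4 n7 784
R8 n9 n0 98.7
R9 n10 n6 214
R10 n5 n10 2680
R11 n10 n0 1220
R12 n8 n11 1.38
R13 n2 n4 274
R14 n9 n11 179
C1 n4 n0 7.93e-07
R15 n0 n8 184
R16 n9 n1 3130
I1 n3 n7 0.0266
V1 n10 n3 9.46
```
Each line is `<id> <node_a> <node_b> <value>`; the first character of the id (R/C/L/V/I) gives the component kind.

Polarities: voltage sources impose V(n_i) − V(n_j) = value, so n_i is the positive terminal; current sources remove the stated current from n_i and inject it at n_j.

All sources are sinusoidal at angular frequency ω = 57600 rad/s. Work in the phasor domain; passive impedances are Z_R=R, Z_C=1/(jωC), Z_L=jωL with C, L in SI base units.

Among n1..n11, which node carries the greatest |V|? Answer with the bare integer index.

7

Element admittances at ω=57600 rad/s:
  Y(R1) = 0.04425+0.000j S between n1,n2
  Y(R2) = 0.0003745+0.000j S between n2,n7
  Y(R3) = 0.008130+0.000j S between n8,n0
  Y(R4) = 0.009091+0.000j S between n2,n0
  Y(R5) = 0.01517+0.000j S between n8,n3
  Y(R6) = 0.001742+0.000j S between n6,n10
  Y(L1) = 0.000-0.0004224j S between n5,n6
  Y(R7) = 0.001276+0.000j S between n4,n7
  Y(R8) = 0.01013+0.000j S between n9,n0
  Y(R9) = 0.004673+0.000j S between n10,n6
  Y(R10) = 0.0003731+0.000j S between n5,n10
  Y(R11) = 0.0008197+0.000j S between n10,n0
  Y(R12) = 0.7246+0.000j S between n8,n11
  Y(R13) = 0.003650+0.000j S between n2,n4
  Y(R14) = 0.005587+0.000j S between n9,n11
  Y(C1) = 0.000+0.04568j S between n4,n0
  Y(R15) = 0.005435+0.000j S between n0,n8
  Y(R16) = 0.0003195+0.000j S between n9,n1
  I1: injects 0.0266 A into n7 (from n3)
  V1: constraint V(n10)−V(n3) = 9.46
Assemble and solve the 12×12 MNA system:
  V(n1)=0.4387-0.1425j  V(n2)=0.4464-0.1435j  V(n3)=-3.867-0.0008335j  V(n4)=0.02954-0.4861j  V(n5)=5.593-0.0008335j  V(n6)=5.593-0.0008335j  V(n7)=16.24-0.4084j  V(n8)=-1.812-0.0008786j  V(n9)=-0.6191-0.003152j  V(n10)=5.593-0.0008335j  V(n11)=-1.802-0.0008960j
  i(V1)=-0.004585+6.832e-07j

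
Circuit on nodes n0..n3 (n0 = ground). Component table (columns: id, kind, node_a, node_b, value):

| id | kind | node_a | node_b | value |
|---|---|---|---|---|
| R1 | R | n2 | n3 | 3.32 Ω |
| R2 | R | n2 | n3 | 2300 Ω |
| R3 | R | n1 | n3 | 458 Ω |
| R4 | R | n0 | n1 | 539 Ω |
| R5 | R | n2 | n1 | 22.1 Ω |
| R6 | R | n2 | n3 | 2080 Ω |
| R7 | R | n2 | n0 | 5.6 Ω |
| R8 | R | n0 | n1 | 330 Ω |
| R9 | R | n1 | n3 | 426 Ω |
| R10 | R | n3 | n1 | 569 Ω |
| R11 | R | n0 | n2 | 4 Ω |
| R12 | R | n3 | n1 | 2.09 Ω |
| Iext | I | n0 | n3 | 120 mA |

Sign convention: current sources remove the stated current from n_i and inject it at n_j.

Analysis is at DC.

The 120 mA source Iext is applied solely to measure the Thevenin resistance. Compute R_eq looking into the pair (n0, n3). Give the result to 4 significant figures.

R_eq = 5.126 Ω

Apply KCL at each of the 3 non-ground nodes and solve the resulting linear system.
Node n1: branches {R3, R4, R5, R8, R9, R10, R12} → V_1 = 0.5806
Node n2: branches {R1, R2, R5, R6, R7, R11} → V_2 = 0.2734
Node n3: branches {R1, R2, R3, R6, R9, R10, R12, Iext} → V_3 = 0.6152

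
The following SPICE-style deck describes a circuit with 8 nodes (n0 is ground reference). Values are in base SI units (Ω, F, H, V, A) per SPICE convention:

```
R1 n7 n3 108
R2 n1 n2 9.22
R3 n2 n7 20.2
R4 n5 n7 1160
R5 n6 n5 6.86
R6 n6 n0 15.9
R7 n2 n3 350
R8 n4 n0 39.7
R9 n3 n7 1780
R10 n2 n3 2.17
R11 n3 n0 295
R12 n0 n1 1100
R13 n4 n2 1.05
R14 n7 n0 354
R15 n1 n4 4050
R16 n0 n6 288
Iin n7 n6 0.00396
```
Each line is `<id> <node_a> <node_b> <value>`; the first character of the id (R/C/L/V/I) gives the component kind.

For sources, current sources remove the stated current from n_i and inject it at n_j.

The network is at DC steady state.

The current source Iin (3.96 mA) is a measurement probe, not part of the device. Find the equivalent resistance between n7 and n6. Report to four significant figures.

Apply KCL at each of the 7 non-ground nodes and solve the resulting linear system.
Node n1: branches {R2, R12, R15} → V_1 = -0.1130
Node n2: branches {R2, R3, R7, R10, R13} → V_2 = -0.1140
Node n3: branches {R1, R7, R9, R10, R11} → V_3 = -0.1143
Node n4: branches {R8, R13, R15} → V_4 = -0.1110
Node n5: branches {R4, R5} → V_5 = 0.05542
Node n6: branches {R5, R6, R16, Iin} → V_6 = 0.05675
Node n7: branches {R1, R3, R4, R9, R14, Iin} → V_7 = -0.1695

R_eq = 57.12 Ω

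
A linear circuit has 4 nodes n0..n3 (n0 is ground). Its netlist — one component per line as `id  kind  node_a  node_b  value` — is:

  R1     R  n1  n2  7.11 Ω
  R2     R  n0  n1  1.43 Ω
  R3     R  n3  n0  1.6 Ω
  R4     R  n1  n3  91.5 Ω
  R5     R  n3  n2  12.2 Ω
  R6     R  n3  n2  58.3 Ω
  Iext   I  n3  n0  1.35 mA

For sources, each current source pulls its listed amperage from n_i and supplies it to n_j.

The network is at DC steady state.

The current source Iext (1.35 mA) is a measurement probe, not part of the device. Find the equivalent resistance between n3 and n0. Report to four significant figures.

Element admittances at DC:
  Y(R1) = 0.1406 S between n1,n2
  Y(R2) = 0.6993 S between n0,n1
  Y(R3) = 0.6250 S between n3,n0
  Y(R4) = 0.01093 S between n1,n3
  Y(R5) = 0.08197 S between n3,n2
  Y(R6) = 0.01715 S between n3,n2
  Iext: injects 0.00135 A into n0 (from n3)
Assemble and solve the 3×3 MNA system:
  V(n1)=-0.0001764  V(n2)=-0.0009148  V(n3)=-0.001963

R_eq = 1.454 Ω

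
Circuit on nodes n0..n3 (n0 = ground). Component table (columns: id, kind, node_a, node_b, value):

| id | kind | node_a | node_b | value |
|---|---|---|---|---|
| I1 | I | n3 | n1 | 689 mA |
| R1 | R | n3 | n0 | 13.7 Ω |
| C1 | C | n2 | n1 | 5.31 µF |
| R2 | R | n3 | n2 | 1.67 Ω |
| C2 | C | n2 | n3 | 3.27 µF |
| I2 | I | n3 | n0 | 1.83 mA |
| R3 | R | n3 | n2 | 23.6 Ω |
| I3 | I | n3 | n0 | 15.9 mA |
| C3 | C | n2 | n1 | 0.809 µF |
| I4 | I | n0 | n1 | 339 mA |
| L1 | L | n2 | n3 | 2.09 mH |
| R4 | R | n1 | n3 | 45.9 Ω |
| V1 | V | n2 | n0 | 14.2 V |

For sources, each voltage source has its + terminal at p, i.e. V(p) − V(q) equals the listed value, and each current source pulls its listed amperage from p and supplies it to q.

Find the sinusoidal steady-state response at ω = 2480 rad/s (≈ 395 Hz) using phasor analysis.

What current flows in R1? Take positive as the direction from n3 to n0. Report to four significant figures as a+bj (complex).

MNA unknowns: 3 node voltages V₁..V_3 plus 1 source current (V1)
I1: z[3]−=0.689, z[1]+=0.689
R1: Y=0.07299+0.000j on G[3,0]
C1: Y=0.000+0.01317j on G[2,1]
R2: Y=0.5988+0.000j on G[3,2]
C2: Y=0.000+0.008110j on G[2,3]
I2: z[3]−=0.00183, z[0]+=0.00183
R3: Y=0.04237+0.000j on G[3,2]
I3: z[3]−=0.0159, z[0]+=0.0159
C3: Y=0.000+0.002006j on G[2,1]
I4: z[0]−=0.339, z[1]+=0.339
L1: Y=0.000-0.1929j on G[2,3]
R4: Y=0.02179+0.000j on G[1,3]
V1: row V2−V0=14.2, i_V1 at 2,0
solve → V1=44.69-22.21j, V2=14.20+0.000j, V3=12.98-0.9646j
aux → i_V1=-0.6259+0.07041j

0.9472-0.07041j A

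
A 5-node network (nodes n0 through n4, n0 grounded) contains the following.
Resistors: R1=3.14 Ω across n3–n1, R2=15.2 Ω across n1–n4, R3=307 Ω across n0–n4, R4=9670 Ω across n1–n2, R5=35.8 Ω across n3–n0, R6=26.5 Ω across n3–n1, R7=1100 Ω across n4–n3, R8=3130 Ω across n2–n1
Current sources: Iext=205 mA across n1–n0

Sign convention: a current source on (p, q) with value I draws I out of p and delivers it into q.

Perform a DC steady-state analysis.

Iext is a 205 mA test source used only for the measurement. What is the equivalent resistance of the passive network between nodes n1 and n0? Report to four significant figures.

R_eq = 34.48 Ω

Element admittances at DC:
  Y(R1) = 0.3185 S between n3,n1
  Y(R2) = 0.06579 S between n1,n4
  Y(R3) = 0.003257 S between n0,n4
  Y(R4) = 0.0001034 S between n1,n2
  Y(R5) = 0.02793 S between n3,n0
  Y(R6) = 0.03774 S between n3,n1
  Y(R7) = 0.0009091 S between n4,n3
  Y(R8) = 0.0003195 S between n2,n1
  Iext: injects 0.205 A into n0 (from n1)
Assemble and solve the 4×4 MNA system:
  V(n1)=-7.067  V(n2)=-7.067  V(n3)=-6.554  V(n4)=-6.732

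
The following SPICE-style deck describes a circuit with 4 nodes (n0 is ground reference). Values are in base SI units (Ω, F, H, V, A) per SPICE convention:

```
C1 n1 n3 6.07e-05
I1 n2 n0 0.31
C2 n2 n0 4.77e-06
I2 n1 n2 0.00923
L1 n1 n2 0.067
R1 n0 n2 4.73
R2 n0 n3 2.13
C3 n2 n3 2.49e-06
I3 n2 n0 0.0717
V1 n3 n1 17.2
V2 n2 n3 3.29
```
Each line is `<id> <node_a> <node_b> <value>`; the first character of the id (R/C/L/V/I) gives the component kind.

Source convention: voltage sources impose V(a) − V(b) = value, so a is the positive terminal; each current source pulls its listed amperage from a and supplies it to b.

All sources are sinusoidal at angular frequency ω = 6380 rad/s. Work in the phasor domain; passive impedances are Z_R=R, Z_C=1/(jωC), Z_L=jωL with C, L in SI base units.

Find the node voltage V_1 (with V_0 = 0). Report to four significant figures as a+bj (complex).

-18.79-0.07618j V

MNA unknowns: 3 node voltages V₁..V_3 plus 2 source currents (V1, V2)
C1: Y=0.000+0.3873j on G[1,3]
I1: z[2]−=0.31, z[0]+=0.31
C2: Y=0.000+0.03043j on G[2,0]
I2: z[1]−=0.00923, z[2]+=0.00923
L1: Y=0.000-0.002339j on G[1,2]
R1: Y=0.2114+0.000j on G[0,2]
R2: Y=0.4695+0.000j on G[0,3]
C3: Y=0.000+0.01589j on G[2,3]
I3: z[2]−=0.0717, z[0]+=0.0717
V1: row V3−V1=17.2, i_V1 at 3,1
V2: row V2−V3=3.29, i_V2 at 2,3
solve → V1=-18.79-0.07618j, V2=1.704-0.07618j, V3=-1.586-0.07618j
aux → i_V1=0.009230-6.613j, i_V2=-0.7351-0.04010j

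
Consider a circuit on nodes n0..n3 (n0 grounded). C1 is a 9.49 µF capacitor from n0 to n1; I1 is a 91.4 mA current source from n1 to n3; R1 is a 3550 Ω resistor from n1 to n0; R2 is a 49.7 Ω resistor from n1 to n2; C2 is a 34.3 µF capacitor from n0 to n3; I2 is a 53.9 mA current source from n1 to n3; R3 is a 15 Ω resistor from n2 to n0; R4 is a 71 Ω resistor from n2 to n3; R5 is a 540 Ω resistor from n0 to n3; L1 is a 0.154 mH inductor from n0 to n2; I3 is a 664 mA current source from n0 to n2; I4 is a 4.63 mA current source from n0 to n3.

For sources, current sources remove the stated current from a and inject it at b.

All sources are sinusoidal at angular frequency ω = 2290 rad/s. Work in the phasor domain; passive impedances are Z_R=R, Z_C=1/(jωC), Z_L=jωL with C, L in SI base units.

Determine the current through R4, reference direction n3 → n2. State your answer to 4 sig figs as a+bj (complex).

MNA unknowns: 3 node voltages V₁..V_3
C1: Y=0.000+0.02173j on G[0,1]
I1: z[1]−=0.0914, z[3]+=0.0914
R1: Y=0.0002817+0.000j on G[1,0]
R2: Y=0.02012+0.000j on G[1,2]
C2: Y=0.000+0.07855j on G[0,3]
I2: z[1]−=0.0539, z[3]+=0.0539
R3: Y=0.06667+0.000j on G[2,0]
R4: Y=0.01408+0.000j on G[2,3]
R5: Y=0.001852+0.000j on G[0,3]
L1: Y=0.000-2.836j on G[0,2]
I3: z[0]−=0.664, z[2]+=0.664
I4: z[0]−=0.00463, z[3]+=0.00463
solve → V1=-3.236+3.657j, V2=-0.009291+0.2136j, V3=0.4084-1.824j

0.005883-0.02870j A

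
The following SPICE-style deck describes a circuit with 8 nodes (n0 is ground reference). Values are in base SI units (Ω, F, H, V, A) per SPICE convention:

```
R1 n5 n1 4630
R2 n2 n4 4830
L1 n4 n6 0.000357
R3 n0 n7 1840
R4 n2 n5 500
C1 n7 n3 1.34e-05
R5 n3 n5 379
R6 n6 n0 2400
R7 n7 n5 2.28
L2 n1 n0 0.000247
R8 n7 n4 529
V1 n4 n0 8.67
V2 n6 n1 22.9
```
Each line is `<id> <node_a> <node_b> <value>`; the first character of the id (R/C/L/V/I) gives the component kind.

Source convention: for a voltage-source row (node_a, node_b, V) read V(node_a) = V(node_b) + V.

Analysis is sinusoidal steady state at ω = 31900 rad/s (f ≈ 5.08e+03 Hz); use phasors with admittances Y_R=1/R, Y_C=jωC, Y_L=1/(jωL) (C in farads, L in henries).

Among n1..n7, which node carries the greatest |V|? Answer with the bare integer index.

Apply KCL at each of the 7 non-ground nodes and solve the resulting linear system.
Node n1: branches {R1, L2, V2} → V_1 = -5.819-0.02135j
Node n2: branches {R2, R4} → V_2 = 6.162-0.001480j
Node n3: branches {C1, R5} → V_3 = 5.907-0.001596j
Node n4: branches {R2, L1, R8, V1} → V_4 = 8.670+0.000j
Node n5: branches {R1, R4, R5, R7} → V_5 = 5.903-0.001633j
Node n6: branches {L1, R6, V2} → V_6 = 17.08-0.02135j
Node n7: branches {R3, C1, R7, R8} → V_7 = 5.907-0.001624j
Source currents: i(V1)=-0.007617-0.7385j, i(V2)=-0.005242+0.7385j

6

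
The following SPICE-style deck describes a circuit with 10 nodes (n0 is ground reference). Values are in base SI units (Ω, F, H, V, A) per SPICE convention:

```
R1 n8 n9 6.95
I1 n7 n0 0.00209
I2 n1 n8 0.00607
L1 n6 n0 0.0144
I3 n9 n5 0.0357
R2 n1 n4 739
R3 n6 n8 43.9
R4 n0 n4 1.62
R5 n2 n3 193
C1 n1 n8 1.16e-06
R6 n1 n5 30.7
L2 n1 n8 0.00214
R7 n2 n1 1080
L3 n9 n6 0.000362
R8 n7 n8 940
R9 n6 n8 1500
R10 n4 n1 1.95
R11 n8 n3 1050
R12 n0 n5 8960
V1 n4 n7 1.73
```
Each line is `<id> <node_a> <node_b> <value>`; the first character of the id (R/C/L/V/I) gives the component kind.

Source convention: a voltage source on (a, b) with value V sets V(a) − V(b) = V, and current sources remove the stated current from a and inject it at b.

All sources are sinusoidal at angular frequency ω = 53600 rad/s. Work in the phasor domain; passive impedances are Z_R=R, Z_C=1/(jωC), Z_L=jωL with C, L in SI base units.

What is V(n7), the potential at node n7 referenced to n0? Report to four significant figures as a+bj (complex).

-1.735-0.0004684j V

Apply KCL at each of the 9 non-ground nodes and solve the resulting linear system.
Node n1: branches {I2, R2, C1, R6, L2, R7, R10} → V_1 = -0.01039-0.002277j
Node n2: branches {R5, R7} → V_2 = -0.02074+0.2785j
Node n3: branches {R5, R11} → V_3 = -0.02259+0.3287j
Node n4: branches {R2, R4, R10, V1} → V_4 = -0.004967-0.0004684j
Node n5: branches {I3, R6, R12} → V_5 = 1.082-0.002269j
Node n6: branches {L1, R3, L3, R9} → V_6 = -0.2234+0.6603j
Node n7: branches {I1, R8, V1} → V_7 = -1.735-0.0004684j
Node n8: branches {R1, I2, R3, C1, L2, R8, R9, R11} → V_8 = -0.03265+0.6017j
Node n9: branches {R1, I3, L3} → V_9 = -0.2556+0.5901j
Source currents: i(V1)=0.0002790-0.0006406j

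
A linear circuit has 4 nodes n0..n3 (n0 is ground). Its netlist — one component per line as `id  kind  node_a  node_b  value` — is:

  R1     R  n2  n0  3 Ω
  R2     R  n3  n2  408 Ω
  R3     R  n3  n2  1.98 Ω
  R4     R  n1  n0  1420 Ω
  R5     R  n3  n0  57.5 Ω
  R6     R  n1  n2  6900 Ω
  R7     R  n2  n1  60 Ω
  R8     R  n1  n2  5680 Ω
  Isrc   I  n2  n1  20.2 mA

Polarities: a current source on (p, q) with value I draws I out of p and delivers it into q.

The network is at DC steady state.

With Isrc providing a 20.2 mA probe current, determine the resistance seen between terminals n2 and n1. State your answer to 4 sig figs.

MNA unknowns: 3 node voltages V₁..V_3
R1: Y=0.3333 on G[2,0]
R2: Y=0.002451 on G[3,2]
R3: Y=0.5051 on G[3,2]
R4: Y=0.0007042 on G[1,0]
R5: Y=0.01739 on G[3,0]
R6: Y=0.0001449 on G[1,2]
R7: Y=0.01667 on G[2,1]
R8: Y=0.0001761 on G[1,2]
Isrc: z[2]−=0.0202, z[1]+=0.0202
solve → V1=1.140, V2=-0.002292, V3=-0.002216

R_eq = 56.53 Ω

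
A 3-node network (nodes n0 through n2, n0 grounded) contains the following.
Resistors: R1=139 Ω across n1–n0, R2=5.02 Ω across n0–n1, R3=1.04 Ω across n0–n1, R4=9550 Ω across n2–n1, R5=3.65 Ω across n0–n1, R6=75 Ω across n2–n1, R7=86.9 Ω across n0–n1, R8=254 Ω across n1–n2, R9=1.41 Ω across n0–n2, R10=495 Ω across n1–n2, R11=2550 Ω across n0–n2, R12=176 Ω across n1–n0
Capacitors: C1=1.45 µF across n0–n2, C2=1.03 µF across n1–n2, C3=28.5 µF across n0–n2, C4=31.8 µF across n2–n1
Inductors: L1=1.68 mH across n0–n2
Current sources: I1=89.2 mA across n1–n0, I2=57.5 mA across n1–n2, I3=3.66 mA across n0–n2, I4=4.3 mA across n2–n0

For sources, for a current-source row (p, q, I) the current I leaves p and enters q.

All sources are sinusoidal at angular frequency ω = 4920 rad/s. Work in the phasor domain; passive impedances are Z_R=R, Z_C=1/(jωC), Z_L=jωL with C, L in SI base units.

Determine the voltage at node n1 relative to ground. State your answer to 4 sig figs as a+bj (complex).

MNA unknowns: 2 node voltages V₁..V_2
R1: Y=0.007194+0.000j on G[1,0]
C1: Y=0.000+0.007134j on G[0,2]
R2: Y=0.1992+0.000j on G[0,1]
R3: Y=0.9615+0.000j on G[0,1]
R4: Y=0.0001047+0.000j on G[2,1]
R5: Y=0.2740+0.000j on G[0,1]
R6: Y=0.01333+0.000j on G[2,1]
R7: Y=0.01151+0.000j on G[0,1]
R8: Y=0.003937+0.000j on G[1,2]
R9: Y=0.7092+0.000j on G[0,2]
R10: Y=0.002020+0.000j on G[1,2]
C2: Y=0.000+0.005068j on G[1,2]
L1: Y=0.000-0.1210j on G[0,2]
R11: Y=0.0003922+0.000j on G[0,2]
R12: Y=0.005682+0.000j on G[1,0]
I1: z[1]−=0.0892, z[0]+=0.0892
C3: Y=0.000+0.1402j on G[0,2]
I2: z[1]−=0.0575, z[2]+=0.0575
I3: z[0]−=0.00366, z[2]+=0.00366
C4: Y=0.000+0.1565j on G[2,1]
I4: z[2]−=0.0043, z[0]+=0.0043
solve → V1=-0.09265+0.01648j, V2=0.06255-0.03621j

-0.09265+0.01648j V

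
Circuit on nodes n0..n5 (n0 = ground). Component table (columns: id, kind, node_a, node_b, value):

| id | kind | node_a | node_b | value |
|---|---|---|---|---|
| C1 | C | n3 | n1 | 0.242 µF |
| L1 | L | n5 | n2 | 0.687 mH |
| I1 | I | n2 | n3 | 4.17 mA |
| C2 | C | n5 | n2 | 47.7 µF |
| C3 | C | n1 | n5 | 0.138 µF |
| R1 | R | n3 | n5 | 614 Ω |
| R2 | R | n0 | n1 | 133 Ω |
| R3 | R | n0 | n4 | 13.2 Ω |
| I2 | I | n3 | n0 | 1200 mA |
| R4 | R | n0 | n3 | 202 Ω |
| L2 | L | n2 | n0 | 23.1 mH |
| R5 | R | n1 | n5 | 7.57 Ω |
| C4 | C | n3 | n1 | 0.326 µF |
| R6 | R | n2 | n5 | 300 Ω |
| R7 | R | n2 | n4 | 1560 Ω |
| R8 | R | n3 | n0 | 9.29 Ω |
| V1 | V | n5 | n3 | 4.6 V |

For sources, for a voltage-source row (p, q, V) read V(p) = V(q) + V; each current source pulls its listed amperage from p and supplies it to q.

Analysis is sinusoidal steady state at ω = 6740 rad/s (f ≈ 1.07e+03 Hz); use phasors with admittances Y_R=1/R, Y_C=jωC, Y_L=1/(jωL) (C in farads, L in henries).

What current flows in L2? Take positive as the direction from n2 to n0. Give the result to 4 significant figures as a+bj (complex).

Apply KCL at each of the 5 non-ground nodes and solve the resulting linear system.
Node n1: branches {C1, C3, R2, R5, C4} → V_1 = -5.347-0.4317j
Node n2: branches {L1, I1, C2, L2, R6, R7} → V_2 = -6.010-0.3410j
Node n3: branches {C1, I1, R1, I2, R4, C4, R8, V1} → V_3 = -10.25-0.3121j
Node n4: branches {R3, R7} → V_4 = -0.05043-0.002861j
Node n5: branches {L1, C2, C3, R1, R5, R6, V1} → V_5 = -5.647-0.3121j
Source currents: i(V1)=0.03410-0.05390j

-0.002190+0.03860j A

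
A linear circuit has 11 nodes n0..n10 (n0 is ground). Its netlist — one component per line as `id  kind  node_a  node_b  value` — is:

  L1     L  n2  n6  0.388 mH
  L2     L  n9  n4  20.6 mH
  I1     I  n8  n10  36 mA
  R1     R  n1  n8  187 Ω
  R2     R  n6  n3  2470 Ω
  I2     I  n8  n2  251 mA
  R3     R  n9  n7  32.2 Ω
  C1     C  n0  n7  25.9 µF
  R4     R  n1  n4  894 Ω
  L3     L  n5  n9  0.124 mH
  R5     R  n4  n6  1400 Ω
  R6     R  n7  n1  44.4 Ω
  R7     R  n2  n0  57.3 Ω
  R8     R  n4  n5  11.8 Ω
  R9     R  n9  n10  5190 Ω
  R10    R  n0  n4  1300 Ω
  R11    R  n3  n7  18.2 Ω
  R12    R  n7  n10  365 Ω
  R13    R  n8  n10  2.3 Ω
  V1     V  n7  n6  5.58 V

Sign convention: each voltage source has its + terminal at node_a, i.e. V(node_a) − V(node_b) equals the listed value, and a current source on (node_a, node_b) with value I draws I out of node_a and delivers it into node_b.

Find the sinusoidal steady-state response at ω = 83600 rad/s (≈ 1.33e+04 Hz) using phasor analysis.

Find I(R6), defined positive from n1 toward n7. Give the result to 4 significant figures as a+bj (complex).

MNA unknowns: 10 node voltages V₁..V_10 plus 1 source current (V1)
L1: Y=0.000-0.03083j on G[2,6]
L2: Y=0.000-0.0005807j on G[9,4]
I1: z[8]−=0.036, z[10]+=0.036
R1: Y=0.005348+0.000j on G[1,8]
R2: Y=0.0004049+0.000j on G[6,3]
I2: z[8]−=0.251, z[2]+=0.251
R3: Y=0.03106+0.000j on G[9,7]
C1: Y=0.000+2.165j on G[0,7]
R4: Y=0.001119+0.000j on G[1,4]
L3: Y=0.000-0.09647j on G[5,9]
R5: Y=0.0007143+0.000j on G[4,6]
R6: Y=0.02252+0.000j on G[7,1]
R7: Y=0.01745+0.000j on G[2,0]
R8: Y=0.08475+0.000j on G[4,5]
R9: Y=0.0001927+0.000j on G[9,10]
R10: Y=0.0007692+0.000j on G[0,4]
R11: Y=0.05495+0.000j on G[3,7]
R12: Y=0.002740+0.000j on G[7,10]
R13: Y=0.4348+0.000j on G[8,10]
V1: row V7−V6=5.58, i_V1 at 7,6
solve → V1=-6.471-0.01045j, V2=-0.7906+8.583j, V3=-0.1100-0.006620j, V4=-0.6959-0.09483j, V5=-0.5849-0.09678j, V6=-5.649-0.006620j, V7=-0.06914-0.006620j, V8=-34.64-0.008929j, V9=-0.5832+0.0007373j, V10=-34.33-0.008910j
aux → i_V1=-0.2706+0.1498j

-0.1442-8.625e-05j A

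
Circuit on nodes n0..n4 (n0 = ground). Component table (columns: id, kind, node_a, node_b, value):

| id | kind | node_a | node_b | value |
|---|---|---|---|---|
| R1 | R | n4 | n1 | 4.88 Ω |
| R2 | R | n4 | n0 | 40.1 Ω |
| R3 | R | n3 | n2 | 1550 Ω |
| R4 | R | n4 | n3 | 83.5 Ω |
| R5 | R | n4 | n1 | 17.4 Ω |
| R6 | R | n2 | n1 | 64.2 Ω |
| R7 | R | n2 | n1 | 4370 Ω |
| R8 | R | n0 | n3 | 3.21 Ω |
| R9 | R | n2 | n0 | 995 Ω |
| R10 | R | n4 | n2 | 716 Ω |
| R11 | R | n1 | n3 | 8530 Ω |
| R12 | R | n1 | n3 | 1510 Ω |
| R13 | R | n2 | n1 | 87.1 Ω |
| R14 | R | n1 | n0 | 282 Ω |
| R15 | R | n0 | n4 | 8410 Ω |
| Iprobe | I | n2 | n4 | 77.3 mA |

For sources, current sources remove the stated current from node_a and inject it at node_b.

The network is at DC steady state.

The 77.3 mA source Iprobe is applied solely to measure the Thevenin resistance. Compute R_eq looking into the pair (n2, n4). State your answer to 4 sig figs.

R_eq = 36.10 Ω

MNA unknowns: 4 node voltages V₁..V_4
R1: Y=0.2049 on G[4,1]
R2: Y=0.02494 on G[4,0]
R3: Y=0.0006452 on G[3,2]
R4: Y=0.01198 on G[4,3]
R5: Y=0.05747 on G[4,1]
R6: Y=0.01558 on G[2,1]
R7: Y=0.0002288 on G[2,1]
R8: Y=0.3115 on G[0,3]
R9: Y=0.001005 on G[2,0]
R10: Y=0.001397 on G[4,2]
R11: Y=0.0001172 on G[1,3]
R12: Y=0.0006623 on G[1,3]
R13: Y=0.01148 on G[2,1]
R14: Y=0.003546 on G[1,0]
R15: Y=0.0001189 on G[0,4]
Iprobe: z[2]−=0.0773, z[4]+=0.0773
solve → V1=-0.1278, V2=-2.657, V3=-0.0006772, V4=0.1331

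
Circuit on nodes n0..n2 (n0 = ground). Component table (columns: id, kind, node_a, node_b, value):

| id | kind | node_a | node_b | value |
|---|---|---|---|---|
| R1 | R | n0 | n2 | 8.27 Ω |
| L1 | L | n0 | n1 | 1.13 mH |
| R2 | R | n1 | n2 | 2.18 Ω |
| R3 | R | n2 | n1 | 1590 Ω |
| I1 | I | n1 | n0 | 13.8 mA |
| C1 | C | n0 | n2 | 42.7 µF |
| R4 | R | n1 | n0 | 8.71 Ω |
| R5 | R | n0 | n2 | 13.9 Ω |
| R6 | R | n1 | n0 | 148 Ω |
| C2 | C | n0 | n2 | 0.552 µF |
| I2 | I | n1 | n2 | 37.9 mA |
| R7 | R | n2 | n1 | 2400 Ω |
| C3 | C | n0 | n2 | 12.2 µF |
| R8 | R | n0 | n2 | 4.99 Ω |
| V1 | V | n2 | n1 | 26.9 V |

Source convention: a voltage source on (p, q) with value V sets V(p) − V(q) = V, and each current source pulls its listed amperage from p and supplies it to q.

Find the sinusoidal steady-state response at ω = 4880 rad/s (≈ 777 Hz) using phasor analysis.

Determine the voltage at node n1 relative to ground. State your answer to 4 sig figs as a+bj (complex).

MNA unknowns: 2 node voltages V₁..V_2 plus 1 source current (V1)
R1: Y=0.1209+0.000j on G[0,2]
L1: Y=0.000-0.1813j on G[0,1]
R2: Y=0.4587+0.000j on G[1,2]
R3: Y=0.0006289+0.000j on G[2,1]
I1: z[1]−=0.0138, z[0]+=0.0138
C1: Y=0.000+0.2084j on G[0,2]
R4: Y=0.1148+0.000j on G[1,0]
R5: Y=0.07194+0.000j on G[0,2]
R6: Y=0.006757+0.000j on G[1,0]
C2: Y=0.000+0.002694j on G[0,2]
I2: z[1]−=0.0379, z[2]+=0.0379
R7: Y=0.0004167+0.000j on G[2,1]
C3: Y=0.000+0.05954j on G[0,2]
R8: Y=0.2004+0.000j on G[0,2]
V1: row V2−V1=26.9, i_V1 at 2,1
solve → V1=-22.35-10.26j, V2=4.546-10.26j
aux → i_V1=-16.89+2.806j

-22.35-10.26j V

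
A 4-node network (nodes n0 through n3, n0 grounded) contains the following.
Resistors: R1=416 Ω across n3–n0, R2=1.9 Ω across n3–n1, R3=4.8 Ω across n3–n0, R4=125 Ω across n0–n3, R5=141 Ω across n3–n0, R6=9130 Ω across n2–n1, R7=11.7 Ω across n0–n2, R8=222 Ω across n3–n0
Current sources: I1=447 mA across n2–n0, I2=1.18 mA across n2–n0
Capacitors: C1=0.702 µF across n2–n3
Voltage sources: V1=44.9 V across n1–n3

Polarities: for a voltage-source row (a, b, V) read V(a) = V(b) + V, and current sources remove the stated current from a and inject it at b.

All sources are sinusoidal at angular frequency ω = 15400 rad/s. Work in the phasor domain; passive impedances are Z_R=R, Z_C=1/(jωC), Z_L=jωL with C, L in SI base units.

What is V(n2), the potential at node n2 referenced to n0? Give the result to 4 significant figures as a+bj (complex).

-5.070+0.6320j V

Apply KCL at each of the 3 non-ground nodes and solve the resulting linear system.
Node n1: branches {R2, R6, V1} → V_1 = 44.84-0.2345j
Node n2: branches {I1, I2, C1, R6, R7} → V_2 = -5.070+0.6320j
Node n3: branches {R1, R2, R3, R4, R5, C1, R8, V1} → V_3 = -0.06440-0.2345j
Source currents: i(V1)=-23.64+9.492e-05j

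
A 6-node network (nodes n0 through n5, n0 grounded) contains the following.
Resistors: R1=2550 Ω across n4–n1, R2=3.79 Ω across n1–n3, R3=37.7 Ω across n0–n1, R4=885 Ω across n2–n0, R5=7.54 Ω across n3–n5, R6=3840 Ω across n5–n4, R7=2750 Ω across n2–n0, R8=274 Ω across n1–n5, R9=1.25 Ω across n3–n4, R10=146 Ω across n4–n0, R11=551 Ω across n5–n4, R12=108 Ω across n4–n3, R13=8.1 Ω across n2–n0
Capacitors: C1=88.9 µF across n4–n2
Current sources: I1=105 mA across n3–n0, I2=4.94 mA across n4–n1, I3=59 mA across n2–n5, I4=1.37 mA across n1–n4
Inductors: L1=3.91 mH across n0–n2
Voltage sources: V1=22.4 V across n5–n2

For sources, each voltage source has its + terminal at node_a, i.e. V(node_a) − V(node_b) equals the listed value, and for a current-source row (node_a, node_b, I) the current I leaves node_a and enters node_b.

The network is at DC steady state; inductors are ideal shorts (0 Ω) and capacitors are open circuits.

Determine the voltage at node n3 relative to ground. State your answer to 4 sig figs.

17.71 V

Apply KCL at each of the 5 non-ground nodes and solve the resulting linear system.
Node n1: branches {R1, R2, I2, R3, R8, I4} → V_1 = 16.19
Node n2: branches {C1, I3, R4, L1, R7, R13, V1} → V_2 = 0.000
Node n3: branches {I1, R2, R5, R9, R12} → V_3 = 17.71
Node n4: branches {R1, C1, I2, R6, R9, I4, R10, R11, R12} → V_4 = 17.57
Node n5: branches {I3, R5, R6, R8, R11, V1} → V_5 = 22.40
Source currents: i(L1)=0.6546, i(V1)=-0.5956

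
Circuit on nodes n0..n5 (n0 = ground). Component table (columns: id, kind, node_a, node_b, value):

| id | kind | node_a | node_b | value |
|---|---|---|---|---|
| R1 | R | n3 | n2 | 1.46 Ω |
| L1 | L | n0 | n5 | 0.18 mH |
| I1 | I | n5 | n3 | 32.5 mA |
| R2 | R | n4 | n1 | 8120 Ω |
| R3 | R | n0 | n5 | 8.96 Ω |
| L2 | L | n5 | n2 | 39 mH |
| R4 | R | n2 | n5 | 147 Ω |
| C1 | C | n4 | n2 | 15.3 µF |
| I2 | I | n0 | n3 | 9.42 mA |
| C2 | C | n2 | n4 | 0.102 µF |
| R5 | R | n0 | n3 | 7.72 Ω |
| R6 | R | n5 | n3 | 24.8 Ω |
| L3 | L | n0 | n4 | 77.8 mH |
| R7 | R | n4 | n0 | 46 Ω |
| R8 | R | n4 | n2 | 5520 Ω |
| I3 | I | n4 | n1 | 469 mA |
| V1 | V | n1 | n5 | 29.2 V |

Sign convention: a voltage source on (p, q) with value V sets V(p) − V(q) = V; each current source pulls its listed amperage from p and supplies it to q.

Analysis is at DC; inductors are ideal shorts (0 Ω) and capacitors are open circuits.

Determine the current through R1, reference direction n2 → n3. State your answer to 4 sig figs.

-0.03359 A

Element admittances at DC:
  Y(R1) = 0.6849 S between n3,n2
  L1: short n0↔n5 (DC inductor)
  I1: injects 0.0325 A into n3 (from n5)
  Y(R2) = 0.0001232 S between n4,n1
  Y(R3) = 0.1116 S between n0,n5
  L2: short n5↔n2 (DC inductor)
  Y(R4) = 0.006803 S between n2,n5
  Y(C1) = 0.000 S between n4,n2
  I2: injects 0.00942 A into n3 (from n0)
  Y(C2) = 0.000 S between n2,n4
  Y(R5) = 0.1295 S between n0,n3
  Y(R6) = 0.04032 S between n5,n3
  L3: short n0↔n4 (DC inductor)
  Y(R7) = 0.02174 S between n4,n0
  Y(R8) = 0.0001812 S between n4,n2
  I3: injects 0.469 A into n1 (from n4)
  V1: constraint V(n1)−V(n5) = 29.2
Assemble and solve the 9×9 MNA system:
  V(n1)=29.20  V(n2)=0.000  V(n3)=0.04904  V(n4)=0.000  V(n5)=0.000
  i(L1)=-0.4685  i(L2)=-0.03359  i(L3)=0.4654  i(V1)=0.4654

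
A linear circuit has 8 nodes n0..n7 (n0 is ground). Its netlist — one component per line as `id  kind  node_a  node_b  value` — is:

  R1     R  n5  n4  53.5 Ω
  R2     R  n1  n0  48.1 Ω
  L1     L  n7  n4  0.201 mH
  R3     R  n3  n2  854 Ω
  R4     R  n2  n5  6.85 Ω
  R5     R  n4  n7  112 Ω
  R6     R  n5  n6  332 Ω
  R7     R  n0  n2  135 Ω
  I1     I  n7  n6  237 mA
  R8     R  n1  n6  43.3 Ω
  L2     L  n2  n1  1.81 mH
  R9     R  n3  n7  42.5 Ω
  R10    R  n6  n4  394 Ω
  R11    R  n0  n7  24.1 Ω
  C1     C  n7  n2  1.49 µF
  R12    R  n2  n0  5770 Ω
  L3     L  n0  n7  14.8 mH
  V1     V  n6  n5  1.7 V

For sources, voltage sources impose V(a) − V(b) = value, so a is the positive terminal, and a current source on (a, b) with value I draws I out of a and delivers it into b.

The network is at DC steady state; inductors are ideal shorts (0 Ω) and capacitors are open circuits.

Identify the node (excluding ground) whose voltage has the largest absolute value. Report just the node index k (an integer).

6

Apply KCL at each of the 7 non-ground nodes and solve the resulting linear system.
Node n1: branches {R2, R8, L2} → V_1 = 4.366
Node n2: branches {R3, R4, R7, L2, C1, R12} → V_2 = 4.366
Node n3: branches {R3, R9} → V_3 = 0.2070
Node n4: branches {R1, L1, R5, R10} → V_4 = 0.000
Node n5: branches {R1, R4, R6, V1} → V_5 = 4.896
Node n6: branches {R6, I1, R8, R10, V1} → V_6 = 6.596
Node n7: branches {L1, R5, I1, R9, R11, C1, L3} → V_7 = 0.000
Source currents: i(L1)=-0.1082, i(L2)=0.03929, i(L3)=0.1239, i(V1)=0.1637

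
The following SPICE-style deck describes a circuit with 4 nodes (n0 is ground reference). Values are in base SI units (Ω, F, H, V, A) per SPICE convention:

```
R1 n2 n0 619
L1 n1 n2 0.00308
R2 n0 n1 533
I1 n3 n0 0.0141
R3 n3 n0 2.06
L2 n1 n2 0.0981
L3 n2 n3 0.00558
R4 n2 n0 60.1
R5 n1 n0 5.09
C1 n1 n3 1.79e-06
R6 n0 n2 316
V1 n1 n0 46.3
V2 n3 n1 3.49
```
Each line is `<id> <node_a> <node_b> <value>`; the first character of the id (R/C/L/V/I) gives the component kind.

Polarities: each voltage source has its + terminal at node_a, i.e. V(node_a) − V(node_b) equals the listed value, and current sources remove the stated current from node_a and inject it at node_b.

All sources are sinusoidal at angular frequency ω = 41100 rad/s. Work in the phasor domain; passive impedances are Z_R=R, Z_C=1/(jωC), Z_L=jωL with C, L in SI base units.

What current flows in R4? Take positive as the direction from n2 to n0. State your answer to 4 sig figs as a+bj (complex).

0.2011-0.3443j A

MNA unknowns: 3 node voltages V₁..V_3 plus 2 source currents (V1, V2)
R1: Y=0.001616+0.000j on G[2,0]
L1: Y=0.000-0.007900j on G[1,2]
R2: Y=0.001876+0.000j on G[0,1]
I1: z[3]−=0.0141, z[0]+=0.0141
R3: Y=0.4854+0.000j on G[3,0]
L2: Y=0.000-0.0002480j on G[1,2]
L3: Y=0.000-0.004360j on G[2,3]
R4: Y=0.01664+0.000j on G[2,0]
R5: Y=0.1965+0.000j on G[1,0]
C1: Y=0.000+0.07357j on G[1,3]
R6: Y=0.003165+0.000j on G[0,2]
V1: row V1−V0=46.3, i_V1 at 1,0
V2: row V3−V1=3.49, i_V2 at 3,1
solve → V1=46.30+0.000j, V2=12.08-20.69j, V3=49.79+0.000j
aux → i_V1=-33.63+0.4432j, i_V2=-24.27-0.09234j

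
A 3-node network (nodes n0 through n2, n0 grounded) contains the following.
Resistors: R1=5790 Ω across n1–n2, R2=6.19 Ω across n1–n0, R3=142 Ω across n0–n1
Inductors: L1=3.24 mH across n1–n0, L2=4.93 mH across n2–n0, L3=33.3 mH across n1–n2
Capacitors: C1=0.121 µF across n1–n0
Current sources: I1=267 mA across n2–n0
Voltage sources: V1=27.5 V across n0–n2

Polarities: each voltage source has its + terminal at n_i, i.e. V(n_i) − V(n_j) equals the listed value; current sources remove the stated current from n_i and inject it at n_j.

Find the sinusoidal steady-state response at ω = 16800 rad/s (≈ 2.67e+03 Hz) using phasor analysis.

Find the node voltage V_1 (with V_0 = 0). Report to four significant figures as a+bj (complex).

-0.05875+0.2850j V

Apply KCL at each of the 2 non-ground nodes and solve the resulting linear system.
Node n1: branches {R1, L1, C1, R2, L3, R3} → V_1 = -0.05875+0.2850j
Node n2: branches {R1, L2, L3, I1, V1} → V_2 = -27.50+0.000j
Source currents: i(V1)=0.2618+0.3810j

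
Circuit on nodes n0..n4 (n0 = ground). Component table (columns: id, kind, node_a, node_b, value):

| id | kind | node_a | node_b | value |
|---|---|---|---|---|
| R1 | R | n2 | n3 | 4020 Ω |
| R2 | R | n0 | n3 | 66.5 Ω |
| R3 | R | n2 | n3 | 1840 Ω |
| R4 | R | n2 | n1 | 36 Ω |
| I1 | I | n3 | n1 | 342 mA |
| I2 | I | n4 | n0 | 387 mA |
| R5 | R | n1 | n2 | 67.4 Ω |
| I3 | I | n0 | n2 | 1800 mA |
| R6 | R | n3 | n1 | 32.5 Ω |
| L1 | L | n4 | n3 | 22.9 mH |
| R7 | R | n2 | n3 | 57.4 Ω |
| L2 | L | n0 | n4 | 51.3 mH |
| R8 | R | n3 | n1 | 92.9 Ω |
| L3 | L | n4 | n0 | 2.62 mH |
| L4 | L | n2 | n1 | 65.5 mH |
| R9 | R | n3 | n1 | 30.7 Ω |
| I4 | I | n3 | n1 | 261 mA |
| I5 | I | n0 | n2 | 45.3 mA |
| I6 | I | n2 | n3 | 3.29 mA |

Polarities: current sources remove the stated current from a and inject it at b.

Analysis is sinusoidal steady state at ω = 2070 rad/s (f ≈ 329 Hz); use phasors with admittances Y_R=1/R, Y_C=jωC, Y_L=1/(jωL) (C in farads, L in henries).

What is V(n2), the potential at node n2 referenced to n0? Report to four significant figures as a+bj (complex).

Element admittances at ω=2070 rad/s:
  Y(R1) = 0.0002488+0.000j S between n2,n3
  Y(R2) = 0.01504+0.000j S between n0,n3
  Y(R3) = 0.0005435+0.000j S between n2,n3
  Y(R4) = 0.02778+0.000j S between n2,n1
  I1: injects 0.342 A into n1 (from n3)
  I2: injects 0.387 A into n0 (from n4)
  Y(R5) = 0.01484+0.000j S between n1,n2
  I3: injects 1.8 A into n2 (from n0)
  Y(R6) = 0.03077+0.000j S between n3,n1
  Y(L1) = 0.000-0.02110j S between n4,n3
  Y(R7) = 0.01742+0.000j S between n2,n3
  Y(L2) = 0.000-0.009417j S between n0,n4
  Y(R8) = 0.01076+0.000j S between n3,n1
  Y(L3) = 0.000-0.1844j S between n4,n0
  Y(L4) = 0.000-0.007375j S between n2,n1
  Y(R9) = 0.03257+0.000j S between n3,n1
  I4: injects 0.261 A into n1 (from n3)
  I5: injects 0.0453 A into n2 (from n0)
  I6: injects 0.00329 A into n3 (from n2)
Assemble and solve the 4×4 MNA system:
  V(n1)=68.09+57.87j  V(n2)=91.46+60.89j  V(n3)=46.21+58.47j  V(n4)=4.537+3.939j

91.46+60.89j V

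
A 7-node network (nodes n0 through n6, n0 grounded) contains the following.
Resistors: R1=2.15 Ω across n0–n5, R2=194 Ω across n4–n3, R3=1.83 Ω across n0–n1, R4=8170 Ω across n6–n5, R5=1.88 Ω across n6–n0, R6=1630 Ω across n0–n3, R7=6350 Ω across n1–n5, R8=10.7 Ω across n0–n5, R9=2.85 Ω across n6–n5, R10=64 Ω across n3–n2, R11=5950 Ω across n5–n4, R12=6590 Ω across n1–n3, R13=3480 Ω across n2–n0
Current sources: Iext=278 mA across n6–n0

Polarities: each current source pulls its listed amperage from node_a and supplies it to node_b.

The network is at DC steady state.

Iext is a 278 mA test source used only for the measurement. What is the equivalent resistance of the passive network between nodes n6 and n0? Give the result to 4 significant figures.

R_eq = 1.338 Ω

Element admittances at DC:
  Y(R1) = 0.4651 S between n0,n5
  Y(R2) = 0.005155 S between n4,n3
  Y(R3) = 0.5464 S between n0,n1
  Y(R4) = 0.0001224 S between n6,n5
  Y(R5) = 0.5319 S between n6,n0
  Y(R6) = 0.0006135 S between n0,n3
  Y(R7) = 0.0001575 S between n1,n5
  Y(R8) = 0.09346 S between n0,n5
  Y(R9) = 0.3509 S between n6,n5
  Y(R10) = 0.01562 S between n3,n2
  Y(R11) = 0.0001681 S between n5,n4
  Y(R12) = 0.0001517 S between n1,n3
  Y(R13) = 0.0002874 S between n2,n0
  Iext: injects 0.278 A into n0 (from n6)
Assemble and solve the 6×6 MNA system:
  V(n1)=-4.668e-05  V(n2)=-0.01895  V(n3)=-0.01930  V(n4)=-0.02322  V(n5)=-0.1435  V(n6)=-0.3719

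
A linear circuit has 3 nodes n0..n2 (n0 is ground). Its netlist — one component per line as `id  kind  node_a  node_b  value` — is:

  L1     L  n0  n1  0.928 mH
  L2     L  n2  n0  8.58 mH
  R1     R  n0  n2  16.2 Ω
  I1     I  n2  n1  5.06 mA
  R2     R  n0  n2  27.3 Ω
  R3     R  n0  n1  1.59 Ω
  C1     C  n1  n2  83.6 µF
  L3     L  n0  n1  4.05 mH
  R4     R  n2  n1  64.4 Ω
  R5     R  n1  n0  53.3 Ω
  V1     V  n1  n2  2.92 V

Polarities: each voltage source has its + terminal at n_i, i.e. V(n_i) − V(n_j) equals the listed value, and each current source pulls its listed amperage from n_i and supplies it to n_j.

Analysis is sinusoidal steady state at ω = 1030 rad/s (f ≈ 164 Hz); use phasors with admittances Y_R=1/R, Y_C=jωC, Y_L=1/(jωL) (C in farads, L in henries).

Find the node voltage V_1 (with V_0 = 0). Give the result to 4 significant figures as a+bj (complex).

Element admittances at ω=1030 rad/s:
  Y(L1) = 0.000-1.046j S between n0,n1
  Y(L2) = 0.000-0.1132j S between n2,n0
  Y(R1) = 0.06173+0.000j S between n0,n2
  I1: injects 0.00506 A into n1 (from n2)
  Y(R2) = 0.03663+0.000j S between n0,n2
  Y(R3) = 0.6289+0.000j S between n0,n1
  Y(C1) = 0.000+0.08611j S between n1,n2
  Y(L3) = 0.000-0.2397j S between n0,n1
  Y(R4) = 0.01553+0.000j S between n2,n1
  Y(R5) = 0.01876+0.000j S between n1,n0
  V1: constraint V(n1)−V(n2) = 2.92
Assemble and solve the 3×3 MNA system:
  V(n1)=0.2691+0.06178j  V(n2)=-2.651+0.06178j
  i(V1)=-0.2940+0.05460j

0.2691+0.06178j V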